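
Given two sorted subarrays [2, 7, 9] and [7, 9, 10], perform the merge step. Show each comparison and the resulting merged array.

Merging process:

Compare 2 vs 7: take 2 from left. Merged: [2]
Compare 7 vs 7: take 7 from left. Merged: [2, 7]
Compare 9 vs 7: take 7 from right. Merged: [2, 7, 7]
Compare 9 vs 9: take 9 from left. Merged: [2, 7, 7, 9]
Append remaining from right: [9, 10]. Merged: [2, 7, 7, 9, 9, 10]

Final merged array: [2, 7, 7, 9, 9, 10]
Total comparisons: 4

The merged array is [2, 7, 7, 9, 9, 10], requiring 4 comparisons. The merge step runs in O(n) time where n is the total number of elements.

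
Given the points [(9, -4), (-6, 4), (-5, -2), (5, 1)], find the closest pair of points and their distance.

Computing all pairwise distances among 4 points:

d((9, -4), (-6, 4)) = 17.0
d((9, -4), (-5, -2)) = 14.1421
d((9, -4), (5, 1)) = 6.4031
d((-6, 4), (-5, -2)) = 6.0828 <-- minimum
d((-6, 4), (5, 1)) = 11.4018
d((-5, -2), (5, 1)) = 10.4403

Closest pair: (-6, 4) and (-5, -2) with distance 6.0828

The closest pair is (-6, 4) and (-5, -2) with Euclidean distance 6.0828. For 4 points, brute-force pairwise comparison is shown above. For large n, the divide-and-conquer algorithm (sort by x, recurse on halves, check the dividing strip) achieves O(n log n).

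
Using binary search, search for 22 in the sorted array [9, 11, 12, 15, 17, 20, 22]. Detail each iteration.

Binary search for 22 in [9, 11, 12, 15, 17, 20, 22]:

lo=0, hi=6, mid=3, arr[mid]=15 -> 15 < 22, search right half
lo=4, hi=6, mid=5, arr[mid]=20 -> 20 < 22, search right half
lo=6, hi=6, mid=6, arr[mid]=22 -> Found target at index 6!

Binary search finds 22 at index 6 after 3 comparisons. The search repeatedly halves the search space by comparing with the middle element.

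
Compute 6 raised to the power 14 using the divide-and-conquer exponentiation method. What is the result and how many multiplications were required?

Computing 6^14 by squaring (build up from 6^1; each line after the first costs one multiplication):

6^1 = 6
6^2 = (6^1)^2 = 6^2 = 36
6^3 = 6 * 6^2 = 6 * 36 = 216
6^6 = (6^3)^2 = 216^2 = 46656
6^7 = 6 * 6^6 = 6 * 46656 = 279936
6^14 = (6^7)^2 = 279936^2 = 78364164096

Result: 78364164096
Multiplications needed: 5 (5 lines after 6^1)

6^14 = 78364164096. Using exponentiation by squaring, this requires 5 multiplications. The key idea: if the exponent is even, square the half-power; if odd, multiply by the base once.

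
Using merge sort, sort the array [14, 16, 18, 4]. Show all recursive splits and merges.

Merge sort trace:

Split: [14, 16, 18, 4] -> [14, 16] and [18, 4]
  Split: [14, 16] -> [14] and [16]
  Merge: [14] + [16] -> [14, 16]
  Split: [18, 4] -> [18] and [4]
  Merge: [18] + [4] -> [4, 18]
Merge: [14, 16] + [4, 18] -> [4, 14, 16, 18]

Final sorted array: [4, 14, 16, 18]

The merge sort proceeds by recursively splitting the array and merging sorted halves.
After all merges, the sorted array is [4, 14, 16, 18].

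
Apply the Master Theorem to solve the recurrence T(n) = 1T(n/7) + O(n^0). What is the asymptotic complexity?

Master Theorem for T(n) = 1T(n/7) + O(n^0):

a = 1, b = 7, c = 0
log_b(a) = log_7(1) = 0.0000

Case 2: c = 0 = log_7(1) = 0.0000
T(n) = O(n^0 log n) = O(log n)

For T(n) = 1T(n/7) + O(n^0): log_7(1) = 0.0000. This is Case 2 of the Master Theorem (c = log_b(a), equal work at all levels), giving O(log n).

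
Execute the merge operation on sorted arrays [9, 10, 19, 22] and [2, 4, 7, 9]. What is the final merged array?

Merging process:

Compare 9 vs 2: take 2 from right. Merged: [2]
Compare 9 vs 4: take 4 from right. Merged: [2, 4]
Compare 9 vs 7: take 7 from right. Merged: [2, 4, 7]
Compare 9 vs 9: take 9 from left. Merged: [2, 4, 7, 9]
Compare 10 vs 9: take 9 from right. Merged: [2, 4, 7, 9, 9]
Append remaining from left: [10, 19, 22]. Merged: [2, 4, 7, 9, 9, 10, 19, 22]

Final merged array: [2, 4, 7, 9, 9, 10, 19, 22]
Total comparisons: 5

The merged array is [2, 4, 7, 9, 9, 10, 19, 22], requiring 5 comparisons. The merge step runs in O(n) time where n is the total number of elements.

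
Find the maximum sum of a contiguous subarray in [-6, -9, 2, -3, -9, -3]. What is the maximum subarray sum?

Using Kadane's algorithm on [-6, -9, 2, -3, -9, -3]:

Scanning through the array:
Position 1 (value -9): max_ending_here = -9, max_so_far = -6
Position 2 (value 2): max_ending_here = 2, max_so_far = 2
Position 3 (value -3): max_ending_here = -1, max_so_far = 2
Position 4 (value -9): max_ending_here = -9, max_so_far = 2
Position 5 (value -3): max_ending_here = -3, max_so_far = 2

Maximum subarray: [2]
Maximum sum: 2

The maximum subarray is [2] with sum 2. This subarray runs from index 2 to index 2.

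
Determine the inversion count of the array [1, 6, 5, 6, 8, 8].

Finding inversions in [1, 6, 5, 6, 8, 8]:

(1, 2): arr[1]=6 > arr[2]=5

Total inversions: 1

The array has 1 inversion(s): (1,2). Each pair (i,j) satisfies i < j and arr[i] > arr[j].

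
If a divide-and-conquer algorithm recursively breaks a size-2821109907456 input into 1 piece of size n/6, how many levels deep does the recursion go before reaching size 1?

For divide and conquer with division factor 6:

Problem sizes at each level:
Level 0: 2821109907456
Level 1: 470184984576
Level 2: 78364164096
Level 3: 13060694016
Level 4: 2176782336
Level 5: 362797056
Level 6: 60466176
Level 7: 10077696
Level 8: 1679616
Level 9: 279936
Level 10: 46656
Level 11: 7776
Level 12: 1296
Level 13: 216
Level 14: 36
Level 15: 6
Level 16: 1

The root is level 0 and the size-1 base case is level 16 (the tree spans levels 0 through 16, i.e. 17 levels counting the root), so the depth is the number of divisions: log_6(2821109907456) = 16

The recursion tree depth is log_6(2821109907456) = 16. At each level, the problem size is divided by 6, so it takes 16 divisions to reduce to a base case of size 1. The algorithm makes 1 recursive call at each level.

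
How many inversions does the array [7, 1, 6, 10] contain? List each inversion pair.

Finding inversions in [7, 1, 6, 10]:

(0, 1): arr[0]=7 > arr[1]=1
(0, 2): arr[0]=7 > arr[2]=6

Total inversions: 2

The array has 2 inversion(s): (0,1), (0,2). Each pair (i,j) satisfies i < j and arr[i] > arr[j].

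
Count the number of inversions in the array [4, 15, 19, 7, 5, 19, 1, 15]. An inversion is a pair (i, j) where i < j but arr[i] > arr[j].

Finding inversions in [4, 15, 19, 7, 5, 19, 1, 15]:

(0, 6): arr[0]=4 > arr[6]=1
(1, 3): arr[1]=15 > arr[3]=7
(1, 4): arr[1]=15 > arr[4]=5
(1, 6): arr[1]=15 > arr[6]=1
(2, 3): arr[2]=19 > arr[3]=7
(2, 4): arr[2]=19 > arr[4]=5
(2, 6): arr[2]=19 > arr[6]=1
(2, 7): arr[2]=19 > arr[7]=15
(3, 4): arr[3]=7 > arr[4]=5
(3, 6): arr[3]=7 > arr[6]=1
(4, 6): arr[4]=5 > arr[6]=1
(5, 6): arr[5]=19 > arr[6]=1
(5, 7): arr[5]=19 > arr[7]=15

Total inversions: 13

The array has 13 inversion(s): (0,6), (1,3), (1,4), (1,6), (2,3), (2,4), (2,6), (2,7), (3,4), (3,6), (4,6), (5,6), (5,7). Each pair (i,j) satisfies i < j and arr[i] > arr[j].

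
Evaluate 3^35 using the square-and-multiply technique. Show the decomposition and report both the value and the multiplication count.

Computing 3^35 by squaring (build up from 3^1; each line after the first costs one multiplication):

3^1 = 3
3^2 = (3^1)^2 = 3^2 = 9
3^4 = (3^2)^2 = 9^2 = 81
3^8 = (3^4)^2 = 81^2 = 6561
3^16 = (3^8)^2 = 6561^2 = 43046721
3^17 = 3 * 3^16 = 3 * 43046721 = 129140163
3^34 = (3^17)^2 = 129140163^2 = 16677181699666569
3^35 = 3 * 3^34 = 3 * 16677181699666569 = 50031545098999707

Result: 50031545098999707
Multiplications needed: 7 (7 lines after 3^1)

3^35 = 50031545098999707. Using exponentiation by squaring, this requires 7 multiplications. The key idea: if the exponent is even, square the half-power; if odd, multiply by the base once.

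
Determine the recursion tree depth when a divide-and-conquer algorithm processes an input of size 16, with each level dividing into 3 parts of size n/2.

For divide and conquer with division factor 2:

Problem sizes at each level:
Level 0: 16
Level 1: 8
Level 2: 4
Level 3: 2
Level 4: 1

The root is level 0 and the size-1 base case is level 4 (the tree spans levels 0 through 4, i.e. 5 levels counting the root), so the depth is the number of divisions: log_2(16) = 4

The recursion tree depth is log_2(16) = 4. At each level, the problem size is divided by 2, so it takes 4 divisions to reduce to a base case of size 1. The algorithm makes 3 recursive calls at each level.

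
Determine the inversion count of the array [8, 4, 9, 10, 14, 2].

Finding inversions in [8, 4, 9, 10, 14, 2]:

(0, 1): arr[0]=8 > arr[1]=4
(0, 5): arr[0]=8 > arr[5]=2
(1, 5): arr[1]=4 > arr[5]=2
(2, 5): arr[2]=9 > arr[5]=2
(3, 5): arr[3]=10 > arr[5]=2
(4, 5): arr[4]=14 > arr[5]=2

Total inversions: 6

The array has 6 inversion(s): (0,1), (0,5), (1,5), (2,5), (3,5), (4,5). Each pair (i,j) satisfies i < j and arr[i] > arr[j].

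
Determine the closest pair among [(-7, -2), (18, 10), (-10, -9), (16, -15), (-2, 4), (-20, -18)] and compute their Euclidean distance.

Computing all pairwise distances among 6 points:

d((-7, -2), (18, 10)) = 27.7308
d((-7, -2), (-10, -9)) = 7.6158 <-- minimum
d((-7, -2), (16, -15)) = 26.4197
d((-7, -2), (-2, 4)) = 7.8102
d((-7, -2), (-20, -18)) = 20.6155
d((18, 10), (-10, -9)) = 33.8378
d((18, 10), (16, -15)) = 25.0799
d((18, 10), (-2, 4)) = 20.8806
d((18, 10), (-20, -18)) = 47.2017
d((-10, -9), (16, -15)) = 26.6833
d((-10, -9), (-2, 4)) = 15.2643
d((-10, -9), (-20, -18)) = 13.4536
d((16, -15), (-2, 4)) = 26.1725
d((16, -15), (-20, -18)) = 36.1248
d((-2, 4), (-20, -18)) = 28.4253

Closest pair: (-7, -2) and (-10, -9) with distance 7.6158

The closest pair is (-7, -2) and (-10, -9) with Euclidean distance 7.6158. For 6 points, brute-force pairwise comparison is shown above. For large n, the divide-and-conquer algorithm (sort by x, recurse on halves, check the dividing strip) achieves O(n log n).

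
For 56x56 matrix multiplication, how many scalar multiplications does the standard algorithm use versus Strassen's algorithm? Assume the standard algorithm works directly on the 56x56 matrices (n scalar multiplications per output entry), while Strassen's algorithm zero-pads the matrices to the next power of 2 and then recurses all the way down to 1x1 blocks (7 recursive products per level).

Matrix multiplication for 56x56 matrices:

Strassen's algorithm requires power-of-2 dimensions. Pad 56x56 to 64x64 (next power of 2).

Standard algorithm: 56^3 = 175616 multiplications
Strassen's algorithm: 7^(log2(64)) = 7^6 = 117649 multiplications
Savings: 175616 - 117649 = 57967 multiplications

Standard: 175616 multiplications (56^3). Strassen: 117649 multiplications (7^6, after padding to 64x64). Strassen reduces 8 recursive multiplications to 7 at each level.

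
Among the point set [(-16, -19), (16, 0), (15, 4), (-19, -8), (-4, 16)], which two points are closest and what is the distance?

Computing all pairwise distances among 5 points:

d((-16, -19), (16, 0)) = 37.2156
d((-16, -19), (15, 4)) = 38.6005
d((-16, -19), (-19, -8)) = 11.4018
d((-16, -19), (-4, 16)) = 37.0
d((16, 0), (15, 4)) = 4.1231 <-- minimum
d((16, 0), (-19, -8)) = 35.9026
d((16, 0), (-4, 16)) = 25.6125
d((15, 4), (-19, -8)) = 36.0555
d((15, 4), (-4, 16)) = 22.4722
d((-19, -8), (-4, 16)) = 28.3019

Closest pair: (16, 0) and (15, 4) with distance 4.1231

The closest pair is (16, 0) and (15, 4) with Euclidean distance 4.1231. For 5 points, brute-force pairwise comparison is shown above. For large n, the divide-and-conquer algorithm (sort by x, recurse on halves, check the dividing strip) achieves O(n log n).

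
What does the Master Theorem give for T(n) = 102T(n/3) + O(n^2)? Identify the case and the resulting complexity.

Master Theorem for T(n) = 102T(n/3) + O(n^2):

a = 102, b = 3, c = 2
log_b(a) = log_3(102) = 4.2098

Case 1: c = 2 < log_3(102) = 4.2098
T(n) = O(n^(log_3 102))

For T(n) = 102T(n/3) + O(n^2): log_3(102) = 4.2098. This is Case 1 of the Master Theorem (c < log_b(a), work dominated by leaves), giving O(n^(log_3 102)).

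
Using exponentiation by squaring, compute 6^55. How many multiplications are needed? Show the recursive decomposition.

Computing 6^55 by squaring (build up from 6^1; each line after the first costs one multiplication):

6^1 = 6
6^2 = (6^1)^2 = 6^2 = 36
6^3 = 6 * 6^2 = 6 * 36 = 216
6^6 = (6^3)^2 = 216^2 = 46656
6^12 = (6^6)^2 = 46656^2 = 2176782336
6^13 = 6 * 6^12 = 6 * 2176782336 = 13060694016
6^26 = (6^13)^2 = 13060694016^2 = 170581728179578208256
6^27 = 6 * 6^26 = 6 * 170581728179578208256 = 1023490369077469249536
6^54 = (6^27)^2 = 1023490369077469249536^2 = 1047532535594334222593508922191671036215296
6^55 = 6 * 6^54 = 6 * 1047532535594334222593508922191671036215296 = 6285195213566005335561053533150026217291776

Result: 6285195213566005335561053533150026217291776
Multiplications needed: 9 (9 lines after 6^1)

6^55 = 6285195213566005335561053533150026217291776. Using exponentiation by squaring, this requires 9 multiplications. The key idea: if the exponent is even, square the half-power; if odd, multiply by the base once.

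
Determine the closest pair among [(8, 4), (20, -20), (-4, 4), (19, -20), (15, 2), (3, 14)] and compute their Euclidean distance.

Computing all pairwise distances among 6 points:

d((8, 4), (20, -20)) = 26.8328
d((8, 4), (-4, 4)) = 12.0
d((8, 4), (19, -20)) = 26.4008
d((8, 4), (15, 2)) = 7.2801
d((8, 4), (3, 14)) = 11.1803
d((20, -20), (-4, 4)) = 33.9411
d((20, -20), (19, -20)) = 1.0 <-- minimum
d((20, -20), (15, 2)) = 22.561
d((20, -20), (3, 14)) = 38.0132
d((-4, 4), (19, -20)) = 33.2415
d((-4, 4), (15, 2)) = 19.105
d((-4, 4), (3, 14)) = 12.2066
d((19, -20), (15, 2)) = 22.3607
d((19, -20), (3, 14)) = 37.5766
d((15, 2), (3, 14)) = 16.9706

Closest pair: (20, -20) and (19, -20) with distance 1.0

The closest pair is (20, -20) and (19, -20) with Euclidean distance 1.0. For 6 points, brute-force pairwise comparison is shown above. For large n, the divide-and-conquer algorithm (sort by x, recurse on halves, check the dividing strip) achieves O(n log n).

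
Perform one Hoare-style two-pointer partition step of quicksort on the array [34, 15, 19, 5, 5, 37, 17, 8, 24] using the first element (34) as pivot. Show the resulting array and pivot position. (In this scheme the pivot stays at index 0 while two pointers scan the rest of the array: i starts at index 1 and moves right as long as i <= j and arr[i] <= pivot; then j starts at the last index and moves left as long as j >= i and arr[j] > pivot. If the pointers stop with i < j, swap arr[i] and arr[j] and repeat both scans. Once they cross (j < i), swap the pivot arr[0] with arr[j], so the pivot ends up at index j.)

Hoare-style two-pointer partition with pivot = 34:

Initial array: [34, 15, 19, 5, 5, 37, 17, 8, 24]

Pointers start at i = 1, j = 8.
i stops at index 5 (arr[5]=37 > 34), j stops at index 8 (arr[8]=24 <= 34): swap arr[5] and arr[8], array becomes [34, 15, 19, 5, 5, 24, 17, 8, 37]
i ends at 8, j ends at 7: the pointers have crossed (j < i), so scanning stops.

Swap pivot arr[0] with arr[7] to place pivot at position 7: [8, 15, 19, 5, 5, 24, 17, 34, 37]
Pivot position: 7

After partitioning with pivot 34, the array becomes [8, 15, 19, 5, 5, 24, 17, 34, 37]. The pivot is placed at index 7. All elements to the left of the pivot are <= 34, and all elements to the right are > 34.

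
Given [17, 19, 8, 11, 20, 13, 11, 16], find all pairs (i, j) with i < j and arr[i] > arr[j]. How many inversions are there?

Finding inversions in [17, 19, 8, 11, 20, 13, 11, 16]:

(0, 2): arr[0]=17 > arr[2]=8
(0, 3): arr[0]=17 > arr[3]=11
(0, 5): arr[0]=17 > arr[5]=13
(0, 6): arr[0]=17 > arr[6]=11
(0, 7): arr[0]=17 > arr[7]=16
(1, 2): arr[1]=19 > arr[2]=8
(1, 3): arr[1]=19 > arr[3]=11
(1, 5): arr[1]=19 > arr[5]=13
(1, 6): arr[1]=19 > arr[6]=11
(1, 7): arr[1]=19 > arr[7]=16
(4, 5): arr[4]=20 > arr[5]=13
(4, 6): arr[4]=20 > arr[6]=11
(4, 7): arr[4]=20 > arr[7]=16
(5, 6): arr[5]=13 > arr[6]=11

Total inversions: 14

The array has 14 inversion(s): (0,2), (0,3), (0,5), (0,6), (0,7), (1,2), (1,3), (1,5), (1,6), (1,7), (4,5), (4,6), (4,7), (5,6). Each pair (i,j) satisfies i < j and arr[i] > arr[j].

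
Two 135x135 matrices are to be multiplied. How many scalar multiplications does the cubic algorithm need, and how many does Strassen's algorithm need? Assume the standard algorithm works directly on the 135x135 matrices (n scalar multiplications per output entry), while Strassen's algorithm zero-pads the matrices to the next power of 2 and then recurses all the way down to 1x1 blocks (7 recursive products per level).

Matrix multiplication for 135x135 matrices:

Strassen's algorithm requires power-of-2 dimensions. Pad 135x135 to 256x256 (next power of 2).

Standard algorithm: 135^3 = 2460375 multiplications
Strassen's algorithm: 7^(log2(256)) = 7^8 = 5764801 multiplications
Difference: 2460375 - 5764801 = -3304426 (Strassen uses MORE here due to padding overhead — for small or just-over-power-of-2 n, padding can outweigh the per-level savings)

Standard: 2460375 multiplications (135^3). Strassen: 5764801 multiplications (7^8, after padding to 256x256). Strassen reduces 8 recursive multiplications to 7 at each level.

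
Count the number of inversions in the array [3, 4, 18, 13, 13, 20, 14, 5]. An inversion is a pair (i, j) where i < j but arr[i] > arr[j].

Finding inversions in [3, 4, 18, 13, 13, 20, 14, 5]:

(2, 3): arr[2]=18 > arr[3]=13
(2, 4): arr[2]=18 > arr[4]=13
(2, 6): arr[2]=18 > arr[6]=14
(2, 7): arr[2]=18 > arr[7]=5
(3, 7): arr[3]=13 > arr[7]=5
(4, 7): arr[4]=13 > arr[7]=5
(5, 6): arr[5]=20 > arr[6]=14
(5, 7): arr[5]=20 > arr[7]=5
(6, 7): arr[6]=14 > arr[7]=5

Total inversions: 9

The array has 9 inversion(s): (2,3), (2,4), (2,6), (2,7), (3,7), (4,7), (5,6), (5,7), (6,7). Each pair (i,j) satisfies i < j and arr[i] > arr[j].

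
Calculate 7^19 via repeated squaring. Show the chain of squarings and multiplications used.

Computing 7^19 by squaring (build up from 7^1; each line after the first costs one multiplication):

7^1 = 7
7^2 = (7^1)^2 = 7^2 = 49
7^4 = (7^2)^2 = 49^2 = 2401
7^8 = (7^4)^2 = 2401^2 = 5764801
7^9 = 7 * 7^8 = 7 * 5764801 = 40353607
7^18 = (7^9)^2 = 40353607^2 = 1628413597910449
7^19 = 7 * 7^18 = 7 * 1628413597910449 = 11398895185373143

Result: 11398895185373143
Multiplications needed: 6 (6 lines after 7^1)

7^19 = 11398895185373143. Using exponentiation by squaring, this requires 6 multiplications. The key idea: if the exponent is even, square the half-power; if odd, multiply by the base once.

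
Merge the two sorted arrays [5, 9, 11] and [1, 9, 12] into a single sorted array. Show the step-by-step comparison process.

Merging process:

Compare 5 vs 1: take 1 from right. Merged: [1]
Compare 5 vs 9: take 5 from left. Merged: [1, 5]
Compare 9 vs 9: take 9 from left. Merged: [1, 5, 9]
Compare 11 vs 9: take 9 from right. Merged: [1, 5, 9, 9]
Compare 11 vs 12: take 11 from left. Merged: [1, 5, 9, 9, 11]
Append remaining from right: [12]. Merged: [1, 5, 9, 9, 11, 12]

Final merged array: [1, 5, 9, 9, 11, 12]
Total comparisons: 5

The merged array is [1, 5, 9, 9, 11, 12], requiring 5 comparisons. The merge step runs in O(n) time where n is the total number of elements.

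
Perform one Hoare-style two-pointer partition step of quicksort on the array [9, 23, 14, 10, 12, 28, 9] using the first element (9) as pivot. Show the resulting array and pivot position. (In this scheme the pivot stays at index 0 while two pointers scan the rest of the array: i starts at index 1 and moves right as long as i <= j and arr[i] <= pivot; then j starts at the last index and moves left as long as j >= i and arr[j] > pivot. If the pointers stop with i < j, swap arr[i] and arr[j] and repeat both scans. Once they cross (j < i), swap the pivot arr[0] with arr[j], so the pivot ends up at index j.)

Hoare-style two-pointer partition with pivot = 9:

Initial array: [9, 23, 14, 10, 12, 28, 9]

Pointers start at i = 1, j = 6.
i stops at index 1 (arr[1]=23 > 9), j stops at index 6 (arr[6]=9 <= 9): swap arr[1] and arr[6], array becomes [9, 9, 14, 10, 12, 28, 23]
i ends at 2, j ends at 1: the pointers have crossed (j < i), so scanning stops.

Swap pivot arr[0] with arr[1] to place pivot at position 1: [9, 9, 14, 10, 12, 28, 23]
Pivot position: 1

After partitioning with pivot 9, the array becomes [9, 9, 14, 10, 12, 28, 23]. The pivot is placed at index 1. All elements to the left of the pivot are <= 9, and all elements to the right are > 9.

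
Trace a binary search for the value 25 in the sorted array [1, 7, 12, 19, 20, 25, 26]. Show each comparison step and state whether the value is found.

Binary search for 25 in [1, 7, 12, 19, 20, 25, 26]:

lo=0, hi=6, mid=3, arr[mid]=19 -> 19 < 25, search right half
lo=4, hi=6, mid=5, arr[mid]=25 -> Found target at index 5!

Binary search finds 25 at index 5 after 2 comparisons. The search repeatedly halves the search space by comparing with the middle element.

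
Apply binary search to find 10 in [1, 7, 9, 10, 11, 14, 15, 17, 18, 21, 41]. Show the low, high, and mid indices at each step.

Binary search for 10 in [1, 7, 9, 10, 11, 14, 15, 17, 18, 21, 41]:

lo=0, hi=10, mid=5, arr[mid]=14 -> 14 > 10, search left half
lo=0, hi=4, mid=2, arr[mid]=9 -> 9 < 10, search right half
lo=3, hi=4, mid=3, arr[mid]=10 -> Found target at index 3!

Binary search finds 10 at index 3 after 3 comparisons. The search repeatedly halves the search space by comparing with the middle element.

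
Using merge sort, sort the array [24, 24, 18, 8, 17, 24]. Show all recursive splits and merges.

Merge sort trace:

Split: [24, 24, 18, 8, 17, 24] -> [24, 24, 18] and [8, 17, 24]
  Split: [24, 24, 18] -> [24] and [24, 18]
    Split: [24, 18] -> [24] and [18]
    Merge: [24] + [18] -> [18, 24]
  Merge: [24] + [18, 24] -> [18, 24, 24]
  Split: [8, 17, 24] -> [8] and [17, 24]
    Split: [17, 24] -> [17] and [24]
    Merge: [17] + [24] -> [17, 24]
  Merge: [8] + [17, 24] -> [8, 17, 24]
Merge: [18, 24, 24] + [8, 17, 24] -> [8, 17, 18, 24, 24, 24]

Final sorted array: [8, 17, 18, 24, 24, 24]

The merge sort proceeds by recursively splitting the array and merging sorted halves.
After all merges, the sorted array is [8, 17, 18, 24, 24, 24].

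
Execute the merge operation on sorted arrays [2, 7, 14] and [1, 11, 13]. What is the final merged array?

Merging process:

Compare 2 vs 1: take 1 from right. Merged: [1]
Compare 2 vs 11: take 2 from left. Merged: [1, 2]
Compare 7 vs 11: take 7 from left. Merged: [1, 2, 7]
Compare 14 vs 11: take 11 from right. Merged: [1, 2, 7, 11]
Compare 14 vs 13: take 13 from right. Merged: [1, 2, 7, 11, 13]
Append remaining from left: [14]. Merged: [1, 2, 7, 11, 13, 14]

Final merged array: [1, 2, 7, 11, 13, 14]
Total comparisons: 5

The merged array is [1, 2, 7, 11, 13, 14], requiring 5 comparisons. The merge step runs in O(n) time where n is the total number of elements.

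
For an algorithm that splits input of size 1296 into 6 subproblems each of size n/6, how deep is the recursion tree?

For divide and conquer with division factor 6:

Problem sizes at each level:
Level 0: 1296
Level 1: 216
Level 2: 36
Level 3: 6
Level 4: 1

The root is level 0 and the size-1 base case is level 4 (the tree spans levels 0 through 4, i.e. 5 levels counting the root), so the depth is the number of divisions: log_6(1296) = 4

The recursion tree depth is log_6(1296) = 4. At each level, the problem size is divided by 6, so it takes 4 divisions to reduce to a base case of size 1. The algorithm makes 6 recursive calls at each level.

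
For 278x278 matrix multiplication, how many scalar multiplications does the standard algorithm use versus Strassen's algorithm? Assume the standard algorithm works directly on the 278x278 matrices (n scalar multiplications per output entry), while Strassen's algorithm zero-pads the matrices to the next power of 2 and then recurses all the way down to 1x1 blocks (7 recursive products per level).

Matrix multiplication for 278x278 matrices:

Strassen's algorithm requires power-of-2 dimensions. Pad 278x278 to 512x512 (next power of 2).

Standard algorithm: 278^3 = 21484952 multiplications
Strassen's algorithm: 7^(log2(512)) = 7^9 = 40353607 multiplications
Difference: 21484952 - 40353607 = -18868655 (Strassen uses MORE here due to padding overhead — for small or just-over-power-of-2 n, padding can outweigh the per-level savings)

Standard: 21484952 multiplications (278^3). Strassen: 40353607 multiplications (7^9, after padding to 512x512). Strassen reduces 8 recursive multiplications to 7 at each level.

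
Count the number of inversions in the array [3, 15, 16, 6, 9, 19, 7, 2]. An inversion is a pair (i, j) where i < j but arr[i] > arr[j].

Finding inversions in [3, 15, 16, 6, 9, 19, 7, 2]:

(0, 7): arr[0]=3 > arr[7]=2
(1, 3): arr[1]=15 > arr[3]=6
(1, 4): arr[1]=15 > arr[4]=9
(1, 6): arr[1]=15 > arr[6]=7
(1, 7): arr[1]=15 > arr[7]=2
(2, 3): arr[2]=16 > arr[3]=6
(2, 4): arr[2]=16 > arr[4]=9
(2, 6): arr[2]=16 > arr[6]=7
(2, 7): arr[2]=16 > arr[7]=2
(3, 7): arr[3]=6 > arr[7]=2
(4, 6): arr[4]=9 > arr[6]=7
(4, 7): arr[4]=9 > arr[7]=2
(5, 6): arr[5]=19 > arr[6]=7
(5, 7): arr[5]=19 > arr[7]=2
(6, 7): arr[6]=7 > arr[7]=2

Total inversions: 15

The array has 15 inversion(s): (0,7), (1,3), (1,4), (1,6), (1,7), (2,3), (2,4), (2,6), (2,7), (3,7), (4,6), (4,7), (5,6), (5,7), (6,7). Each pair (i,j) satisfies i < j and arr[i] > arr[j].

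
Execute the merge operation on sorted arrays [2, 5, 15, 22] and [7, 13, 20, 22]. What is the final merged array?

Merging process:

Compare 2 vs 7: take 2 from left. Merged: [2]
Compare 5 vs 7: take 5 from left. Merged: [2, 5]
Compare 15 vs 7: take 7 from right. Merged: [2, 5, 7]
Compare 15 vs 13: take 13 from right. Merged: [2, 5, 7, 13]
Compare 15 vs 20: take 15 from left. Merged: [2, 5, 7, 13, 15]
Compare 22 vs 20: take 20 from right. Merged: [2, 5, 7, 13, 15, 20]
Compare 22 vs 22: take 22 from left. Merged: [2, 5, 7, 13, 15, 20, 22]
Append remaining from right: [22]. Merged: [2, 5, 7, 13, 15, 20, 22, 22]

Final merged array: [2, 5, 7, 13, 15, 20, 22, 22]
Total comparisons: 7

The merged array is [2, 5, 7, 13, 15, 20, 22, 22], requiring 7 comparisons. The merge step runs in O(n) time where n is the total number of elements.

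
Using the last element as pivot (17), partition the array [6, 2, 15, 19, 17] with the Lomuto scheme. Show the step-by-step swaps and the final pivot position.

Lomuto partition with pivot = 17:

Initial array: [6, 2, 15, 19, 17]

arr[0]=6 <= 17: swap with position 0, array becomes [6, 2, 15, 19, 17]
arr[1]=2 <= 17: swap with position 1, array becomes [6, 2, 15, 19, 17]
arr[2]=15 <= 17: swap with position 2, array becomes [6, 2, 15, 19, 17]
arr[3]=19 > 17: no swap

Place pivot at position 3: [6, 2, 15, 17, 19]
Pivot position: 3

After partitioning with pivot 17, the array becomes [6, 2, 15, 17, 19]. The pivot is placed at index 3. All elements to the left of the pivot are <= 17, and all elements to the right are > 17.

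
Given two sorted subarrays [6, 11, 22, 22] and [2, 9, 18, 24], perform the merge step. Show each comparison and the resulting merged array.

Merging process:

Compare 6 vs 2: take 2 from right. Merged: [2]
Compare 6 vs 9: take 6 from left. Merged: [2, 6]
Compare 11 vs 9: take 9 from right. Merged: [2, 6, 9]
Compare 11 vs 18: take 11 from left. Merged: [2, 6, 9, 11]
Compare 22 vs 18: take 18 from right. Merged: [2, 6, 9, 11, 18]
Compare 22 vs 24: take 22 from left. Merged: [2, 6, 9, 11, 18, 22]
Compare 22 vs 24: take 22 from left. Merged: [2, 6, 9, 11, 18, 22, 22]
Append remaining from right: [24]. Merged: [2, 6, 9, 11, 18, 22, 22, 24]

Final merged array: [2, 6, 9, 11, 18, 22, 22, 24]
Total comparisons: 7

The merged array is [2, 6, 9, 11, 18, 22, 22, 24], requiring 7 comparisons. The merge step runs in O(n) time where n is the total number of elements.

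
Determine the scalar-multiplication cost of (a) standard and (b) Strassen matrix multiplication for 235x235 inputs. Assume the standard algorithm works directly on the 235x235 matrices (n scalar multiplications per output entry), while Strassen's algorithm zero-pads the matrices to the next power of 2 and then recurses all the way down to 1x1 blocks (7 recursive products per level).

Matrix multiplication for 235x235 matrices:

Strassen's algorithm requires power-of-2 dimensions. Pad 235x235 to 256x256 (next power of 2).

Standard algorithm: 235^3 = 12977875 multiplications
Strassen's algorithm: 7^(log2(256)) = 7^8 = 5764801 multiplications
Savings: 12977875 - 5764801 = 7213074 multiplications

Standard: 12977875 multiplications (235^3). Strassen: 5764801 multiplications (7^8, after padding to 256x256). Strassen reduces 8 recursive multiplications to 7 at each level.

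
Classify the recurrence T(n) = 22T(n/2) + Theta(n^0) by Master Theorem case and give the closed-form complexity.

Master Theorem for T(n) = 22T(n/2) + O(n^0):

a = 22, b = 2, c = 0
log_b(a) = log_2(22) = 4.4594

Case 1: c = 0 < log_2(22) = 4.4594
T(n) = O(n^(log_2 22))

For T(n) = 22T(n/2) + O(n^0): log_2(22) = 4.4594. This is Case 1 of the Master Theorem (c < log_b(a), work dominated by leaves), giving O(n^(log_2 22)).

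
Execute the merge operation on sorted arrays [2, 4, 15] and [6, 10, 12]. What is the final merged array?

Merging process:

Compare 2 vs 6: take 2 from left. Merged: [2]
Compare 4 vs 6: take 4 from left. Merged: [2, 4]
Compare 15 vs 6: take 6 from right. Merged: [2, 4, 6]
Compare 15 vs 10: take 10 from right. Merged: [2, 4, 6, 10]
Compare 15 vs 12: take 12 from right. Merged: [2, 4, 6, 10, 12]
Append remaining from left: [15]. Merged: [2, 4, 6, 10, 12, 15]

Final merged array: [2, 4, 6, 10, 12, 15]
Total comparisons: 5

The merged array is [2, 4, 6, 10, 12, 15], requiring 5 comparisons. The merge step runs in O(n) time where n is the total number of elements.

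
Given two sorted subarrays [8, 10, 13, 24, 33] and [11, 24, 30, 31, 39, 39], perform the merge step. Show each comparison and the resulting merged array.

Merging process:

Compare 8 vs 11: take 8 from left. Merged: [8]
Compare 10 vs 11: take 10 from left. Merged: [8, 10]
Compare 13 vs 11: take 11 from right. Merged: [8, 10, 11]
Compare 13 vs 24: take 13 from left. Merged: [8, 10, 11, 13]
Compare 24 vs 24: take 24 from left. Merged: [8, 10, 11, 13, 24]
Compare 33 vs 24: take 24 from right. Merged: [8, 10, 11, 13, 24, 24]
Compare 33 vs 30: take 30 from right. Merged: [8, 10, 11, 13, 24, 24, 30]
Compare 33 vs 31: take 31 from right. Merged: [8, 10, 11, 13, 24, 24, 30, 31]
Compare 33 vs 39: take 33 from left. Merged: [8, 10, 11, 13, 24, 24, 30, 31, 33]
Append remaining from right: [39, 39]. Merged: [8, 10, 11, 13, 24, 24, 30, 31, 33, 39, 39]

Final merged array: [8, 10, 11, 13, 24, 24, 30, 31, 33, 39, 39]
Total comparisons: 9

The merged array is [8, 10, 11, 13, 24, 24, 30, 31, 33, 39, 39], requiring 9 comparisons. The merge step runs in O(n) time where n is the total number of elements.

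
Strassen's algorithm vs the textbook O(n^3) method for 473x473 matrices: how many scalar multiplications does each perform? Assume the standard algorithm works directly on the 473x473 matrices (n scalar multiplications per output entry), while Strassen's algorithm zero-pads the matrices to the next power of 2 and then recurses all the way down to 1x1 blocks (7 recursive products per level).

Matrix multiplication for 473x473 matrices:

Strassen's algorithm requires power-of-2 dimensions. Pad 473x473 to 512x512 (next power of 2).

Standard algorithm: 473^3 = 105823817 multiplications
Strassen's algorithm: 7^(log2(512)) = 7^9 = 40353607 multiplications
Savings: 105823817 - 40353607 = 65470210 multiplications

Standard: 105823817 multiplications (473^3). Strassen: 40353607 multiplications (7^9, after padding to 512x512). Strassen reduces 8 recursive multiplications to 7 at each level.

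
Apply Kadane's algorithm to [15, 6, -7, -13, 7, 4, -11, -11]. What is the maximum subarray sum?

Using Kadane's algorithm on [15, 6, -7, -13, 7, 4, -11, -11]:

Scanning through the array:
Position 1 (value 6): max_ending_here = 21, max_so_far = 21
Position 2 (value -7): max_ending_here = 14, max_so_far = 21
Position 3 (value -13): max_ending_here = 1, max_so_far = 21
Position 4 (value 7): max_ending_here = 8, max_so_far = 21
Position 5 (value 4): max_ending_here = 12, max_so_far = 21
Position 6 (value -11): max_ending_here = 1, max_so_far = 21
Position 7 (value -11): max_ending_here = -10, max_so_far = 21

Maximum subarray: [15, 6]
Maximum sum: 21

The maximum subarray is [15, 6] with sum 21. This subarray runs from index 0 to index 1.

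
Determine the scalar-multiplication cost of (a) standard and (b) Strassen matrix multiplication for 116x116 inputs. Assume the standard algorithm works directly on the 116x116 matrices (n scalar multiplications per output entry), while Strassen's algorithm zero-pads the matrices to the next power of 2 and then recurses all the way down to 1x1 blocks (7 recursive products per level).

Matrix multiplication for 116x116 matrices:

Strassen's algorithm requires power-of-2 dimensions. Pad 116x116 to 128x128 (next power of 2).

Standard algorithm: 116^3 = 1560896 multiplications
Strassen's algorithm: 7^(log2(128)) = 7^7 = 823543 multiplications
Savings: 1560896 - 823543 = 737353 multiplications

Standard: 1560896 multiplications (116^3). Strassen: 823543 multiplications (7^7, after padding to 128x128). Strassen reduces 8 recursive multiplications to 7 at each level.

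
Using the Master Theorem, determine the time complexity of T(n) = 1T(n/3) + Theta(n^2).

Master Theorem for T(n) = 1T(n/3) + O(n^2):

a = 1, b = 3, c = 2
log_b(a) = log_3(1) = 0.0000

Case 3: c = 2 > log_3(1) = 0.0000
T(n) = O(n^2) = O(n^2)

For T(n) = 1T(n/3) + O(n^2): log_3(1) = 0.0000. This is Case 3 of the Master Theorem (c > log_b(a), work dominated by root), giving O(n^2).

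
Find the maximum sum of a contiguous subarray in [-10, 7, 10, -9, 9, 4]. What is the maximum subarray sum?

Using Kadane's algorithm on [-10, 7, 10, -9, 9, 4]:

Scanning through the array:
Position 1 (value 7): max_ending_here = 7, max_so_far = 7
Position 2 (value 10): max_ending_here = 17, max_so_far = 17
Position 3 (value -9): max_ending_here = 8, max_so_far = 17
Position 4 (value 9): max_ending_here = 17, max_so_far = 17
Position 5 (value 4): max_ending_here = 21, max_so_far = 21

Maximum subarray: [7, 10, -9, 9, 4]
Maximum sum: 21

The maximum subarray is [7, 10, -9, 9, 4] with sum 21. This subarray runs from index 1 to index 5.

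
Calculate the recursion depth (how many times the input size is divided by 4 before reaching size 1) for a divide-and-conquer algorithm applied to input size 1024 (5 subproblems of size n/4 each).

For divide and conquer with division factor 4:

Problem sizes at each level:
Level 0: 1024
Level 1: 256
Level 2: 64
Level 3: 16
Level 4: 4
Level 5: 1

The root is level 0 and the size-1 base case is level 5 (the tree spans levels 0 through 5, i.e. 6 levels counting the root), so the depth is the number of divisions: log_4(1024) = 5

The recursion tree depth is log_4(1024) = 5. At each level, the problem size is divided by 4, so it takes 5 divisions to reduce to a base case of size 1. The algorithm makes 5 recursive calls at each level.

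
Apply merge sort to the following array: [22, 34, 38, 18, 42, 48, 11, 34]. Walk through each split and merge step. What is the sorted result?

Merge sort trace:

Split: [22, 34, 38, 18, 42, 48, 11, 34] -> [22, 34, 38, 18] and [42, 48, 11, 34]
  Split: [22, 34, 38, 18] -> [22, 34] and [38, 18]
    Split: [22, 34] -> [22] and [34]
    Merge: [22] + [34] -> [22, 34]
    Split: [38, 18] -> [38] and [18]
    Merge: [38] + [18] -> [18, 38]
  Merge: [22, 34] + [18, 38] -> [18, 22, 34, 38]
  Split: [42, 48, 11, 34] -> [42, 48] and [11, 34]
    Split: [42, 48] -> [42] and [48]
    Merge: [42] + [48] -> [42, 48]
    Split: [11, 34] -> [11] and [34]
    Merge: [11] + [34] -> [11, 34]
  Merge: [42, 48] + [11, 34] -> [11, 34, 42, 48]
Merge: [18, 22, 34, 38] + [11, 34, 42, 48] -> [11, 18, 22, 34, 34, 38, 42, 48]

Final sorted array: [11, 18, 22, 34, 34, 38, 42, 48]

The merge sort proceeds by recursively splitting the array and merging sorted halves.
After all merges, the sorted array is [11, 18, 22, 34, 34, 38, 42, 48].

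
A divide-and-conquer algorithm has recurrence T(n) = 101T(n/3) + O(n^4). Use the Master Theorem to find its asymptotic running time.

Master Theorem for T(n) = 101T(n/3) + O(n^4):

a = 101, b = 3, c = 4
log_b(a) = log_3(101) = 4.2009

Case 1: c = 4 < log_3(101) = 4.2009
T(n) = O(n^(log_3 101))

For T(n) = 101T(n/3) + O(n^4): log_3(101) = 4.2009. This is Case 1 of the Master Theorem (c < log_b(a), work dominated by leaves), giving O(n^(log_3 101)).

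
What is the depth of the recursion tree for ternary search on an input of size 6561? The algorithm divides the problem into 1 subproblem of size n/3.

For divide and conquer with division factor 3:

Problem sizes at each level:
Level 0: 6561
Level 1: 2187
Level 2: 729
Level 3: 243
Level 4: 81
Level 5: 27
Level 6: 9
Level 7: 3
Level 8: 1

The root is level 0 and the size-1 base case is level 8 (the tree spans levels 0 through 8, i.e. 9 levels counting the root), so the depth is the number of divisions: log_3(6561) = 8

The recursion tree depth is log_3(6561) = 8. At each level, the problem size is divided by 3, so it takes 8 divisions to reduce to a base case of size 1. The algorithm makes 1 recursive call at each level.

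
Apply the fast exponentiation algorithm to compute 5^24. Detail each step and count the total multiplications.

Computing 5^24 by squaring (build up from 5^1; each line after the first costs one multiplication):

5^1 = 5
5^2 = (5^1)^2 = 5^2 = 25
5^3 = 5 * 5^2 = 5 * 25 = 125
5^6 = (5^3)^2 = 125^2 = 15625
5^12 = (5^6)^2 = 15625^2 = 244140625
5^24 = (5^12)^2 = 244140625^2 = 59604644775390625

Result: 59604644775390625
Multiplications needed: 5 (5 lines after 5^1)

5^24 = 59604644775390625. Using exponentiation by squaring, this requires 5 multiplications. The key idea: if the exponent is even, square the half-power; if odd, multiply by the base once.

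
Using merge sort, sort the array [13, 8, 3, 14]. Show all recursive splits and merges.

Merge sort trace:

Split: [13, 8, 3, 14] -> [13, 8] and [3, 14]
  Split: [13, 8] -> [13] and [8]
  Merge: [13] + [8] -> [8, 13]
  Split: [3, 14] -> [3] and [14]
  Merge: [3] + [14] -> [3, 14]
Merge: [8, 13] + [3, 14] -> [3, 8, 13, 14]

Final sorted array: [3, 8, 13, 14]

The merge sort proceeds by recursively splitting the array and merging sorted halves.
After all merges, the sorted array is [3, 8, 13, 14].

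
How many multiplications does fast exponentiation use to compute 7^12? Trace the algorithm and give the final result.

Computing 7^12 by squaring (build up from 7^1; each line after the first costs one multiplication):

7^1 = 7
7^2 = (7^1)^2 = 7^2 = 49
7^3 = 7 * 7^2 = 7 * 49 = 343
7^6 = (7^3)^2 = 343^2 = 117649
7^12 = (7^6)^2 = 117649^2 = 13841287201

Result: 13841287201
Multiplications needed: 4 (4 lines after 7^1)

7^12 = 13841287201. Using exponentiation by squaring, this requires 4 multiplications. The key idea: if the exponent is even, square the half-power; if odd, multiply by the base once.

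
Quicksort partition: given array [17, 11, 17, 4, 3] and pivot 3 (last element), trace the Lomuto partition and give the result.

Lomuto partition with pivot = 3:

Initial array: [17, 11, 17, 4, 3]

arr[0]=17 > 3: no swap
arr[1]=11 > 3: no swap
arr[2]=17 > 3: no swap
arr[3]=4 > 3: no swap

Place pivot at position 0: [3, 11, 17, 4, 17]
Pivot position: 0

After partitioning with pivot 3, the array becomes [3, 11, 17, 4, 17]. The pivot is placed at index 0. All elements to the left of the pivot are <= 3, and all elements to the right are > 3.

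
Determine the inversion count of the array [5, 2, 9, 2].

Finding inversions in [5, 2, 9, 2]:

(0, 1): arr[0]=5 > arr[1]=2
(0, 3): arr[0]=5 > arr[3]=2
(2, 3): arr[2]=9 > arr[3]=2

Total inversions: 3

The array has 3 inversion(s): (0,1), (0,3), (2,3). Each pair (i,j) satisfies i < j and arr[i] > arr[j].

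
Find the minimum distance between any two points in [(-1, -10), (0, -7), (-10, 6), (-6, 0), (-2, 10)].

Computing all pairwise distances among 5 points:

d((-1, -10), (0, -7)) = 3.1623 <-- minimum
d((-1, -10), (-10, 6)) = 18.3576
d((-1, -10), (-6, 0)) = 11.1803
d((-1, -10), (-2, 10)) = 20.025
d((0, -7), (-10, 6)) = 16.4012
d((0, -7), (-6, 0)) = 9.2195
d((0, -7), (-2, 10)) = 17.1172
d((-10, 6), (-6, 0)) = 7.2111
d((-10, 6), (-2, 10)) = 8.9443
d((-6, 0), (-2, 10)) = 10.7703

Closest pair: (-1, -10) and (0, -7) with distance 3.1623

The closest pair is (-1, -10) and (0, -7) with Euclidean distance 3.1623. For 5 points, brute-force pairwise comparison is shown above. For large n, the divide-and-conquer algorithm (sort by x, recurse on halves, check the dividing strip) achieves O(n log n).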